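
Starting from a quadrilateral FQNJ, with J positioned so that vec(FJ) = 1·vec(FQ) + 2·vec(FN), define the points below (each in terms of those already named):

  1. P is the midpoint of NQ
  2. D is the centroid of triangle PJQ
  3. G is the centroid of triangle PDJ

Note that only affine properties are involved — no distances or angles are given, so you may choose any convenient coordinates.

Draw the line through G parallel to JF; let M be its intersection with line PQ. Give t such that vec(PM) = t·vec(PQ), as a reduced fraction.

t = -1/27

Set F = (0, 0), Q = (1, 0), N = (0, 1), J = (1, 2); any affine frame gives the same invariant.
1. P is the midpoint of NQ ⇒ P = (1/2, 1/2)
2. D is the centroid of triangle PJQ ⇒ D = (5/6, 5/6)
3. G is the centroid of triangle PDJ ⇒ G = (7/9, 10/9)
through G parallel to JF: direction (-1, -2); meets PQ at M = (13/27, 14/27)
M = P + t·(Q−P) with t = -1/27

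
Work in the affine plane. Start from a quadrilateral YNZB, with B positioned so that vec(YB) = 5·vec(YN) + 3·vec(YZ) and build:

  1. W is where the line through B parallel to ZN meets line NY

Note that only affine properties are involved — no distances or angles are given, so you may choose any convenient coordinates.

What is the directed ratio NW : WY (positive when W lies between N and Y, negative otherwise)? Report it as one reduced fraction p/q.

NW:WY = -7/8

Work in coordinates with Y = (0, 0), N = (1, 0), Z = (0, 1), B = (5, 3).
1. W is where the line through B parallel to ZN meets line NY ⇒ W = (8, 0)
W = N + t·(Y−N) with t = -7, so NW:WY = t:(1−t) = -7:8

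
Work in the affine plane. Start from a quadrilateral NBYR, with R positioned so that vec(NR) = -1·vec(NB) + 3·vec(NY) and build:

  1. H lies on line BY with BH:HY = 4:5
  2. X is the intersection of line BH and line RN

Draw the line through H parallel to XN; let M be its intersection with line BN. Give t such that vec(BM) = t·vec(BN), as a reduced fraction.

t = 8/27

Work in coordinates with N = (0, 0), B = (1, 0), Y = (0, 1), R = (-1, 3).
1. H lies on line BY with BH:HY = 4:5 ⇒ H = (5/9, 4/9)
2. X is the intersection of line BH and line RN ⇒ X = (-1/2, 3/2)
through H parallel to XN: direction (1/2, -3/2); meets BN at M = (19/27, 0)
M = B + t·(N−B) with t = 8/27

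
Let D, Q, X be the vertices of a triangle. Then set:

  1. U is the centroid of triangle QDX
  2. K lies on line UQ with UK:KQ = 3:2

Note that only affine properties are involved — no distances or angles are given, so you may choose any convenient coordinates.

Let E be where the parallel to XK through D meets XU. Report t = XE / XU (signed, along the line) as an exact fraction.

Work in coordinates with D = (0, 0), Q = (1, 0), X = (0, 1).
1. U is the centroid of triangle QDX ⇒ U = (1/3, 1/3)
2. K lies on line UQ with UK:KQ = 3:2 ⇒ K = (11/15, 2/15)
through D parallel to XK: direction (11/15, -13/15); meets XU at E = (11/9, -13/9)
E = X + t·(U−X) with t = 11/3

t = 11/3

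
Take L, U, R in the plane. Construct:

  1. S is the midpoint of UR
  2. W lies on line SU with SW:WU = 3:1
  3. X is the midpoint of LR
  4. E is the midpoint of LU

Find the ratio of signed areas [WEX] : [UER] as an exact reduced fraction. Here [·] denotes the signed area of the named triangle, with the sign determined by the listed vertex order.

Assign L = (0, 0), U = (1, 0), R = (0, 1) — the answer is frame-independent, so this choice is without loss of generality.
1. S is the midpoint of UR ⇒ S = (1/2, 1/2)
2. W lies on line SU with SW:WU = 3:1 ⇒ W = (7/8, 1/8)
3. X is the midpoint of LR ⇒ X = (0, 1/2)
4. E is the midpoint of LU ⇒ E = (1/2, 0)
2·[WEX] = -1/4, 2·[UER] = -1/2
[WEX]:[UER] = -1/4:-1/2 = 1/2

[WEX]:[UER] = 1/2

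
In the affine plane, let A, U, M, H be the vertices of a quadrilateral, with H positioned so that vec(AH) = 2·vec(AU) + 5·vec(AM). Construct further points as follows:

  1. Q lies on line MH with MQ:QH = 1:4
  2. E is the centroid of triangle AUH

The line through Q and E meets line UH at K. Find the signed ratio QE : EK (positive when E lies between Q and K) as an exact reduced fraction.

QE:EK = 47/25

Assign A = (0, 0), U = (1, 0), M = (0, 1), H = (2, 5) — the answer is frame-independent, so this choice is without loss of generality.
1. Q lies on line MH with MQ:QH = 1:4 ⇒ Q = (2/5, 9/5)
2. E is the centroid of triangle AUH ⇒ E = (1, 5/3)
line QE meets UH at K = (62/47, 75/47)
E = Q + t·(K−Q) with t = 47/72, so QE:EK = 47/72:25/72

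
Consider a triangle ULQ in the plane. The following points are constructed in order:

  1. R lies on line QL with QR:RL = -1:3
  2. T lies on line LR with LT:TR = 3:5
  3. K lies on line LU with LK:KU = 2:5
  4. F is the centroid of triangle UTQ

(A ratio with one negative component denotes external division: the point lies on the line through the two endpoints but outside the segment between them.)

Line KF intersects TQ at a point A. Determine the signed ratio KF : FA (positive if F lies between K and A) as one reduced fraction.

Choose coordinates U = (0, 0), L = (1, 0), Q = (0, 1).
1. R lies on line QL with QR:RL = -1:3 ⇒ R = (-1/2, 3/2)
2. T lies on line LR with LT:TR = 3:5 ⇒ T = (7/16, 9/16)
3. K lies on line LU with LK:KU = 2:5 ⇒ K = (5/7, 0)
4. F is the centroid of triangle UTQ ⇒ F = (7/48, 25/48)
line KF meets TQ at A = (33/8, -25/8)
F = K + t·(A−K) with t = -1/6, so KF:FA = -1/6:7/6

KF:FA = -1/7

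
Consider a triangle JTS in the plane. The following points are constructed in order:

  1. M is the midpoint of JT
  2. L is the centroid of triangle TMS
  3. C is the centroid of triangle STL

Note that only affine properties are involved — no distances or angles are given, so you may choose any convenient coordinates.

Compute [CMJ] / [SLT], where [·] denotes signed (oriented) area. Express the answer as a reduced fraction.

[CMJ]:[SLT] = -4/3

Work in coordinates with J = (0, 0), T = (1, 0), S = (0, 1).
1. M is the midpoint of JT ⇒ M = (1/2, 0)
2. L is the centroid of triangle TMS ⇒ L = (1/2, 1/3)
3. C is the centroid of triangle STL ⇒ C = (1/2, 4/9)
2·[CMJ] = -2/9, 2·[SLT] = 1/6
[CMJ]:[SLT] = -2/9:1/6 = -4/3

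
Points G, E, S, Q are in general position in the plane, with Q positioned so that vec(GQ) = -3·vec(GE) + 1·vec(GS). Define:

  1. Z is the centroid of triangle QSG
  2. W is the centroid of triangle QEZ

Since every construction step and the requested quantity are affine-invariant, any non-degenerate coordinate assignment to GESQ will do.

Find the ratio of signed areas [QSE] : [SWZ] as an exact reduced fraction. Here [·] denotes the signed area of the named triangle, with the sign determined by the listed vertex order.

[QSE]:[SWZ] = 27

Work in coordinates with G = (0, 0), E = (1, 0), S = (0, 1), Q = (-3, 1).
1. Z is the centroid of triangle QSG ⇒ Z = (-1, 2/3)
2. W is the centroid of triangle QEZ ⇒ W = (-1, 5/9)
2·[QSE] = -3, 2·[SWZ] = -1/9
[QSE]:[SWZ] = -3:-1/9 = 27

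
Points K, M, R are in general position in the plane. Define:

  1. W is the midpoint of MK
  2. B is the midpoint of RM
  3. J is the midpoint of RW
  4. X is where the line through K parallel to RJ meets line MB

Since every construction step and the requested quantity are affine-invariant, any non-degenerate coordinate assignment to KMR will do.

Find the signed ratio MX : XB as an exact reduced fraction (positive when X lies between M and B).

MX:XB = -4/3

Set K = (0, 0), M = (1, 0), R = (0, 1); any affine frame gives the same invariant.
1. W is the midpoint of MK ⇒ W = (1/2, 0)
2. B is the midpoint of RM ⇒ B = (1/2, 1/2)
3. J is the midpoint of RW ⇒ J = (1/4, 1/2)
4. X is where the line through K parallel to RJ meets line MB ⇒ X = (-1, 2)
X = M + t·(B−M) with t = 4, so MX:XB = t:(1−t) = 4:-3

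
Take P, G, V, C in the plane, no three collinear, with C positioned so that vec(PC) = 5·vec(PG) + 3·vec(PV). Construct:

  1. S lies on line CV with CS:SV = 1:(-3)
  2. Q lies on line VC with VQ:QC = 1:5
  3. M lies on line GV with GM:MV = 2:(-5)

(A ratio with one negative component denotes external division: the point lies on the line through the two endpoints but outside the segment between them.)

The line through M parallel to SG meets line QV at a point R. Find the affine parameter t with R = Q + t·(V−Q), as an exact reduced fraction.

t = -14

Choose coordinates P = (0, 0), G = (1, 0), V = (0, 1), C = (5, 3).
1. S lies on line CV with CS:SV = 1:(-3) ⇒ S = (15/2, 4)
2. Q lies on line VC with VQ:QC = 1:5 ⇒ Q = (5/6, 4/3)
3. M lies on line GV with GM:MV = 2:(-5) ⇒ M = (5/3, -2/3)
through M parallel to SG: direction (-13/2, -4); meets QV at R = (25/2, 6)
R = Q + t·(V−Q) with t = -14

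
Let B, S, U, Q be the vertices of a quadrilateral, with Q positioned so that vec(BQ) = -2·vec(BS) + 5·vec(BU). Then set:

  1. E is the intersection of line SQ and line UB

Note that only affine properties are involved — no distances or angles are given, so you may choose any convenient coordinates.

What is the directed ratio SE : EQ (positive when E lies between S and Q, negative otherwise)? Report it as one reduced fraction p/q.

SE:EQ = 1/2

Work in coordinates with B = (0, 0), S = (1, 0), U = (0, 1), Q = (-2, 5).
1. E is the intersection of line SQ and line UB ⇒ E = (0, 5/3)
E = S + t·(Q−S) with t = 1/3, so SE:EQ = t:(1−t) = 1/3:2/3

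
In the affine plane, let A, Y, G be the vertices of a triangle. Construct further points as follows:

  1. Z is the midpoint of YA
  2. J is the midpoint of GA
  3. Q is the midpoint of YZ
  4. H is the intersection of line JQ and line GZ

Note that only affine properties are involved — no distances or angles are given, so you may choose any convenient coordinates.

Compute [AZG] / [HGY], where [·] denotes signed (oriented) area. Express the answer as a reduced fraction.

[AZG]:[HGY] = -4/3

Choose coordinates A = (0, 0), Y = (1, 0), G = (0, 1).
1. Z is the midpoint of YA ⇒ Z = (1/2, 0)
2. J is the midpoint of GA ⇒ J = (0, 1/2)
3. Q is the midpoint of YZ ⇒ Q = (3/4, 0)
4. H is the intersection of line JQ and line GZ ⇒ H = (3/8, 1/4)
2·[AZG] = 1/2, 2·[HGY] = -3/8
[AZG]:[HGY] = 1/2:-3/8 = -4/3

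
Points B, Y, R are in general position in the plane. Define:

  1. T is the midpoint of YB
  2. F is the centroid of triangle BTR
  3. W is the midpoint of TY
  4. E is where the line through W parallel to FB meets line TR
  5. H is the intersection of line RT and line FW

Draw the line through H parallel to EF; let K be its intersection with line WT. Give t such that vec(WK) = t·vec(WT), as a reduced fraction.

Assign B = (0, 0), Y = (1, 0), R = (0, 1) — the answer is frame-independent, so this choice is without loss of generality.
1. T is the midpoint of YB ⇒ T = (1/2, 0)
2. F is the centroid of triangle BTR ⇒ F = (1/6, 1/3)
3. W is the midpoint of TY ⇒ W = (3/4, 0)
4. E is where the line through W parallel to FB meets line TR ⇒ E = (5/8, -1/4)
5. H is the intersection of line RT and line FW ⇒ H = (2/5, 1/5)
through H parallel to EF: direction (-11/24, 7/12); meets WT at K = (39/70, 0)
K = W + t·(T−W) with t = 27/35

t = 27/35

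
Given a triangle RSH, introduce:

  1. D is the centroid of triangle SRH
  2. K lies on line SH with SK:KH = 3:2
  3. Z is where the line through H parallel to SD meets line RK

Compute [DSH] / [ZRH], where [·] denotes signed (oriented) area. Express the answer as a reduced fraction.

Set R = (0, 0), S = (1, 0), H = (0, 1); any affine frame gives the same invariant.
1. D is the centroid of triangle SRH ⇒ D = (1/3, 1/3)
2. K lies on line SH with SK:KH = 3:2 ⇒ K = (2/5, 3/5)
3. Z is where the line through H parallel to SD meets line RK ⇒ Z = (1/2, 3/4)
2·[DSH] = 1/3, 2·[ZRH] = -1/2
[DSH]:[ZRH] = 1/3:-1/2 = -2/3

[DSH]:[ZRH] = -2/3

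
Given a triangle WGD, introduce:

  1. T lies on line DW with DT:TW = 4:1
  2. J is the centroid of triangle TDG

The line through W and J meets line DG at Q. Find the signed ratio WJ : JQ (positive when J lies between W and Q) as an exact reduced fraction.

WJ:JQ = 11/4

Assign W = (0, 0), G = (1, 0), D = (0, 1) — the answer is frame-independent, so this choice is without loss of generality.
1. T lies on line DW with DT:TW = 4:1 ⇒ T = (0, 1/5)
2. J is the centroid of triangle TDG ⇒ J = (1/3, 2/5)
line WJ meets DG at Q = (5/11, 6/11)
J = W + t·(Q−W) with t = 11/15, so WJ:JQ = 11/15:4/15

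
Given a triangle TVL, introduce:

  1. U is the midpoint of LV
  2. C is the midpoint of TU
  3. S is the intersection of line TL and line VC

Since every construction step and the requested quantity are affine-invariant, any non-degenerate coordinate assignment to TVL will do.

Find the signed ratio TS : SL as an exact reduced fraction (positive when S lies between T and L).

Assign T = (0, 0), V = (1, 0), L = (0, 1) — the answer is frame-independent, so this choice is without loss of generality.
1. U is the midpoint of LV ⇒ U = (1/2, 1/2)
2. C is the midpoint of TU ⇒ C = (1/4, 1/4)
3. S is the intersection of line TL and line VC ⇒ S = (0, 1/3)
S = T + t·(L−T) with t = 1/3, so TS:SL = t:(1−t) = 1/3:2/3

TS:SL = 1/2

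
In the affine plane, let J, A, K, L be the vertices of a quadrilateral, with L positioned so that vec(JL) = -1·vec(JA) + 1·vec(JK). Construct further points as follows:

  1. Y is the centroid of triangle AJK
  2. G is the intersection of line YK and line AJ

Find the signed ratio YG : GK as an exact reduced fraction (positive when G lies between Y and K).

Work in coordinates with J = (0, 0), A = (1, 0), K = (0, 1), L = (-1, 1).
1. Y is the centroid of triangle AJK ⇒ Y = (1/3, 1/3)
2. G is the intersection of line YK and line AJ ⇒ G = (1/2, 0)
G = Y + t·(K−Y) with t = -1/2, so YG:GK = t:(1−t) = -1/2:3/2

YG:GK = -1/3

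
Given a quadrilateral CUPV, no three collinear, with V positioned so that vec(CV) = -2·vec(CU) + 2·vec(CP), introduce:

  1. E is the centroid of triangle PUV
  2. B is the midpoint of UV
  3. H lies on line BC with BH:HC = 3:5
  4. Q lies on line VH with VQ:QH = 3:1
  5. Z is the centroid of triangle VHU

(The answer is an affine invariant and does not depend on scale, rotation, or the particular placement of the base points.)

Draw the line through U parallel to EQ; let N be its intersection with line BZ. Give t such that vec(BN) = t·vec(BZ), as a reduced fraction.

t = 43/5

Assign C = (0, 0), U = (1, 0), P = (0, 1), V = (-2, 2) — the answer is frame-independent, so this choice is without loss of generality.
1. E is the centroid of triangle PUV ⇒ E = (-1/3, 1)
2. B is the midpoint of UV ⇒ B = (-1/2, 1)
3. H lies on line BC with BH:HC = 3:5 ⇒ H = (-5/16, 5/8)
4. Q lies on line VH with VQ:QH = 3:1 ⇒ Q = (-47/64, 31/32)
5. Z is the centroid of triangle VHU ⇒ Z = (-7/16, 7/8)
through U parallel to EQ: direction (-77/192, -1/32); meets BZ at N = (3/80, -3/40)
N = B + t·(Z−B) with t = 43/5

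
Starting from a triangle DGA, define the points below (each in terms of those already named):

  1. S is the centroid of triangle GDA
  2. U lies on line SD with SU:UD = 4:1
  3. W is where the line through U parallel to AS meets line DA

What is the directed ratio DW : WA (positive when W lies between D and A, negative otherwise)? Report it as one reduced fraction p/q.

DW:WA = 1/4

Assign D = (0, 0), G = (1, 0), A = (0, 1) — the answer is frame-independent, so this choice is without loss of generality.
1. S is the centroid of triangle GDA ⇒ S = (1/3, 1/3)
2. U lies on line SD with SU:UD = 4:1 ⇒ U = (1/15, 1/15)
3. W is where the line through U parallel to AS meets line DA ⇒ W = (0, 1/5)
W = D + t·(A−D) with t = 1/5, so DW:WA = t:(1−t) = 1/5:4/5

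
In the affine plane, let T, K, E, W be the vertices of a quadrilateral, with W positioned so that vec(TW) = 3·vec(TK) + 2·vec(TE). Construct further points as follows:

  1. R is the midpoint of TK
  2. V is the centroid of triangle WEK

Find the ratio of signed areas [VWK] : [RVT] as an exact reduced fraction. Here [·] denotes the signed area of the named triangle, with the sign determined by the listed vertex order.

[VWK]:[RVT] = -8/3

Assign T = (0, 0), K = (1, 0), E = (0, 1), W = (3, 2) — the answer is frame-independent, so this choice is without loss of generality.
1. R is the midpoint of TK ⇒ R = (1/2, 0)
2. V is the centroid of triangle WEK ⇒ V = (4/3, 1)
2·[VWK] = -4/3, 2·[RVT] = 1/2
[VWK]:[RVT] = -4/3:1/2 = -8/3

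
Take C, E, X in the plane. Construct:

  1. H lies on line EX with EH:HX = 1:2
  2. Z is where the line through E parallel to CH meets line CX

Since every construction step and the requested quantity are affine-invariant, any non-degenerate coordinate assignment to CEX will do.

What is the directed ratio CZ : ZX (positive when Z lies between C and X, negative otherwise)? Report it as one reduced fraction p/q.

Work in coordinates with C = (0, 0), E = (1, 0), X = (0, 1).
1. H lies on line EX with EH:HX = 1:2 ⇒ H = (2/3, 1/3)
2. Z is where the line through E parallel to CH meets line CX ⇒ Z = (0, -1/2)
Z = C + t·(X−C) with t = -1/2, so CZ:ZX = t:(1−t) = -1/2:3/2

CZ:ZX = -1/3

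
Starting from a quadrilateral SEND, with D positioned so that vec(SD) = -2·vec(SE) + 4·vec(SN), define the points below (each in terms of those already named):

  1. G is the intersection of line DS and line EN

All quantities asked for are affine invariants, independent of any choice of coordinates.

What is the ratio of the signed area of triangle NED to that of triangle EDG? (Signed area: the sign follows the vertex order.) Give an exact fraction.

Assign S = (0, 0), E = (1, 0), N = (0, 1), D = (-2, 4) — the answer is frame-independent, so this choice is without loss of generality.
1. G is the intersection of line DS and line EN ⇒ G = (-1, 2)
2·[NED] = 1, 2·[EDG] = 2
[NED]:[EDG] = 1:2 = 1/2

[NED]:[EDG] = 1/2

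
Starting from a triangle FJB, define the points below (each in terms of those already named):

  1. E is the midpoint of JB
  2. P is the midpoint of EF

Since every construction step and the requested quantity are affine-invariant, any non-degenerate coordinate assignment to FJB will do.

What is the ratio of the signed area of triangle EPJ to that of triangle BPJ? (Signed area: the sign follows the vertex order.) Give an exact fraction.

Work in coordinates with F = (0, 0), J = (1, 0), B = (0, 1).
1. E is the midpoint of JB ⇒ E = (1/2, 1/2)
2. P is the midpoint of EF ⇒ P = (1/4, 1/4)
2·[EPJ] = 1/4, 2·[BPJ] = 1/2
[EPJ]:[BPJ] = 1/4:1/2 = 1/2

[EPJ]:[BPJ] = 1/2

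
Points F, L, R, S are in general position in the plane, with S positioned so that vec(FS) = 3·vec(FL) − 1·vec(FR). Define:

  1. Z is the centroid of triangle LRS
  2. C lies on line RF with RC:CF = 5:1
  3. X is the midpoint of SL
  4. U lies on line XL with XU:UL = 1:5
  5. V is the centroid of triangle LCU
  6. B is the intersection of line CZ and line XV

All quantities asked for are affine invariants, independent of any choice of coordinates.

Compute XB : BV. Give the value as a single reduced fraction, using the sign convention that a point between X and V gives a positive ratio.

Choose coordinates F = (0, 0), L = (1, 0), R = (0, 1), S = (3, -1).
1. Z is the centroid of triangle LRS ⇒ Z = (4/3, 0)
2. C lies on line RF with RC:CF = 5:1 ⇒ C = (0, 1/6)
3. X is the midpoint of SL ⇒ X = (2, -1/2)
4. U lies on line XL with XU:UL = 1:5 ⇒ U = (11/6, -5/12)
5. V is the centroid of triangle LCU ⇒ V = (17/18, -1/12)
6. B is the intersection of line CZ and line XV ⇒ B = (56/123, 9/82)
B = X + t·(V−X) with t = 60/41, so XB:BV = t:(1−t) = 60/41:-19/41

XB:BV = -60/19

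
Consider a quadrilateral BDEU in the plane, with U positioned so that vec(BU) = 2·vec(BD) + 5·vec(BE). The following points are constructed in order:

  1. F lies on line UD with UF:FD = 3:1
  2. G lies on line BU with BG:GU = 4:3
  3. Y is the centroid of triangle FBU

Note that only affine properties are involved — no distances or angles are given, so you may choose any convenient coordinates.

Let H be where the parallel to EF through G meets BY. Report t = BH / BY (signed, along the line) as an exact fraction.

t = 69/49

Assign B = (0, 0), D = (1, 0), E = (0, 1), U = (2, 5) — the answer is frame-independent, so this choice is without loss of generality.
1. F lies on line UD with UF:FD = 3:1 ⇒ F = (5/4, 5/4)
2. G lies on line BU with BG:GU = 4:3 ⇒ G = (8/7, 20/7)
3. Y is the centroid of triangle FBU ⇒ Y = (13/12, 25/12)
through G parallel to EF: direction (5/4, 1/4); meets BY at H = (299/196, 575/196)
H = B + t·(Y−B) with t = 69/49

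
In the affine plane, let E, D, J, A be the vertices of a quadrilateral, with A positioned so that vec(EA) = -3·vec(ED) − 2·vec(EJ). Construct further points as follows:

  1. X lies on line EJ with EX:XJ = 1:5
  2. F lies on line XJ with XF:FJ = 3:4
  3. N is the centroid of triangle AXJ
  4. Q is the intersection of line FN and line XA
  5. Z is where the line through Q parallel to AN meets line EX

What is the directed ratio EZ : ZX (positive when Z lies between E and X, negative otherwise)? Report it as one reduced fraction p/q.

Work in coordinates with E = (0, 0), D = (1, 0), J = (0, 1), A = (-3, -2).
1. X lies on line EJ with EX:XJ = 1:5 ⇒ X = (0, 1/6)
2. F lies on line XJ with XF:FJ = 3:4 ⇒ F = (0, 11/21)
3. N is the centroid of triangle AXJ ⇒ N = (-1, -5/18)
4. Q is the intersection of line FN and line XA ⇒ Q = (-9/2, -37/12)
5. Z is where the line through Q parallel to AN meets line EX ⇒ Z = (0, 19/24)
Z = E + t·(X−E) with t = 19/4, so EZ:ZX = t:(1−t) = 19/4:-15/4

EZ:ZX = -19/15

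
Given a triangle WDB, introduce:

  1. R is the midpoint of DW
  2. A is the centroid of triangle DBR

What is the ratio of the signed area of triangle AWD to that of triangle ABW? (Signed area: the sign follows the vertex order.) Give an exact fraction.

[AWD]:[ABW] = 2/3

Assign W = (0, 0), D = (1, 0), B = (0, 1) — the answer is frame-independent, so this choice is without loss of generality.
1. R is the midpoint of DW ⇒ R = (1/2, 0)
2. A is the centroid of triangle DBR ⇒ A = (1/2, 1/3)
2·[AWD] = 1/3, 2·[ABW] = 1/2
[AWD]:[ABW] = 1/3:1/2 = 2/3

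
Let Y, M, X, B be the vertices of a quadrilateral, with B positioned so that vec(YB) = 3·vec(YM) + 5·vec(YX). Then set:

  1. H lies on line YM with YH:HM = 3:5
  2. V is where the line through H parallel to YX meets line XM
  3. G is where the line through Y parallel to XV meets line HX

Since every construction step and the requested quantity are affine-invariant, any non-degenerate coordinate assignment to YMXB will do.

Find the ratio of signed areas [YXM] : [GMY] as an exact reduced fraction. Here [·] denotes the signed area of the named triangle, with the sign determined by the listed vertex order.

[YXM]:[GMY] = -5/3

Choose coordinates Y = (0, 0), M = (1, 0), X = (0, 1), B = (3, 5).
1. H lies on line YM with YH:HM = 3:5 ⇒ H = (3/8, 0)
2. V is where the line through H parallel to YX meets line XM ⇒ V = (3/8, 5/8)
3. G is where the line through Y parallel to XV meets line HX ⇒ G = (3/5, -3/5)
2·[YXM] = -1, 2·[GMY] = 3/5
[YXM]:[GMY] = -1:3/5 = -5/3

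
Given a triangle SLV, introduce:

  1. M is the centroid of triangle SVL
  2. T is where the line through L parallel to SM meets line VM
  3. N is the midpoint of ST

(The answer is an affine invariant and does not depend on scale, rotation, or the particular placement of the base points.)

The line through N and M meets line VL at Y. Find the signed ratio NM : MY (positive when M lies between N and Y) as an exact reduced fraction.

Work in coordinates with S = (0, 0), L = (1, 0), V = (0, 1).
1. M is the centroid of triangle SVL ⇒ M = (1/3, 1/3)
2. T is where the line through L parallel to SM meets line VM ⇒ T = (2/3, -1/3)
3. N is the midpoint of ST ⇒ N = (1/3, -1/6)
line NM meets VL at Y = (1/3, 2/3)
M = N + t·(Y−N) with t = 3/5, so NM:MY = 3/5:2/5

NM:MY = 3/2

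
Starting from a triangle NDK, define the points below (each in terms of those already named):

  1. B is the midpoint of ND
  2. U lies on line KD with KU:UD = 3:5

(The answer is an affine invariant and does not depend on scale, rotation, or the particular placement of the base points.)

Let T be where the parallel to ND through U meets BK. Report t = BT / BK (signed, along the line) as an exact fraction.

Work in coordinates with N = (0, 0), D = (1, 0), K = (0, 1).
1. B is the midpoint of ND ⇒ B = (1/2, 0)
2. U lies on line KD with KU:UD = 3:5 ⇒ U = (3/8, 5/8)
through U parallel to ND: direction (1, 0); meets BK at T = (3/16, 5/8)
T = B + t·(K−B) with t = 5/8

t = 5/8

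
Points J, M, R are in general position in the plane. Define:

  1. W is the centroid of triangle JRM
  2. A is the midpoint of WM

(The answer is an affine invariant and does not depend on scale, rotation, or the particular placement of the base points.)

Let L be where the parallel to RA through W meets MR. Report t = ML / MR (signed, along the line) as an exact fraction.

t = 2

Assign J = (0, 0), M = (1, 0), R = (0, 1) — the answer is frame-independent, so this choice is without loss of generality.
1. W is the centroid of triangle JRM ⇒ W = (1/3, 1/3)
2. A is the midpoint of WM ⇒ A = (2/3, 1/6)
through W parallel to RA: direction (2/3, -5/6); meets MR at L = (-1, 2)
L = M + t·(R−M) with t = 2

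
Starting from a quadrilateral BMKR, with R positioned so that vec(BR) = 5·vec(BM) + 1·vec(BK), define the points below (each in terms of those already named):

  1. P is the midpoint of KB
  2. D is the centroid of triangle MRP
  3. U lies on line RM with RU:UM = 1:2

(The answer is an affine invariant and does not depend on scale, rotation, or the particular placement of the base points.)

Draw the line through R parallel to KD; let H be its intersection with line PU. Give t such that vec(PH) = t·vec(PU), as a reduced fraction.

Assign B = (0, 0), M = (1, 0), K = (0, 1), R = (5, 1) — the answer is frame-independent, so this choice is without loss of generality.
1. P is the midpoint of KB ⇒ P = (0, 1/2)
2. D is the centroid of triangle MRP ⇒ D = (2, 1/2)
3. U lies on line RM with RU:UM = 1:2 ⇒ U = (11/3, 2/3)
through R parallel to KD: direction (2, -1/2); meets PU at H = (77/13, 10/13)
H = P + t·(U−P) with t = 21/13

t = 21/13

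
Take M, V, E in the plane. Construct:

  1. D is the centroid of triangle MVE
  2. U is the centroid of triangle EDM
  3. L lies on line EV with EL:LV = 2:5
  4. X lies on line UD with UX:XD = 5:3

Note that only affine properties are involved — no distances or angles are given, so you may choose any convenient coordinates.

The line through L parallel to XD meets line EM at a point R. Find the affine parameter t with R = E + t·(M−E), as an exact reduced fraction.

t = 1/7

Set M = (0, 0), V = (1, 0), E = (0, 1); any affine frame gives the same invariant.
1. D is the centroid of triangle MVE ⇒ D = (1/3, 1/3)
2. U is the centroid of triangle EDM ⇒ U = (1/9, 4/9)
3. L lies on line EV with EL:LV = 2:5 ⇒ L = (2/7, 5/7)
4. X lies on line UD with UX:XD = 5:3 ⇒ X = (1/4, 3/8)
through L parallel to XD: direction (1/12, -1/24); meets EM at R = (0, 6/7)
R = E + t·(M−E) with t = 1/7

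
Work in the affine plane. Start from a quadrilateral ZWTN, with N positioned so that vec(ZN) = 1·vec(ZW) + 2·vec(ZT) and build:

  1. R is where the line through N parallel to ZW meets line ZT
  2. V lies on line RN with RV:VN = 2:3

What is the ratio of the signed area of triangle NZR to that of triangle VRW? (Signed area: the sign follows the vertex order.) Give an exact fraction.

[NZR]:[VRW] = -5/2

Work in coordinates with Z = (0, 0), W = (1, 0), T = (0, 1), N = (1, 2).
1. R is where the line through N parallel to ZW meets line ZT ⇒ R = (0, 2)
2. V lies on line RN with RV:VN = 2:3 ⇒ V = (2/5, 2)
2·[NZR] = -2, 2·[VRW] = 4/5
[NZR]:[VRW] = -2:4/5 = -5/2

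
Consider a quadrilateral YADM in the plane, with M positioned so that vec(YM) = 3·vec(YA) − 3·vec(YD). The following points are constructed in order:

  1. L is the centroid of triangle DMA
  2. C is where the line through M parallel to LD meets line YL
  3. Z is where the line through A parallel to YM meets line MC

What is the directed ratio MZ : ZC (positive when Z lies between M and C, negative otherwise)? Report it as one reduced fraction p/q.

MZ:ZC = -2

Assign Y = (0, 0), A = (1, 0), D = (0, 1), M = (3, -3) — the answer is frame-independent, so this choice is without loss of generality.
1. L is the centroid of triangle DMA ⇒ L = (4/3, -2/3)
2. C is where the line through M parallel to LD meets line YL ⇒ C = (1, -1/2)
3. Z is where the line through A parallel to YM meets line MC ⇒ Z = (-1, 2)
Z = M + t·(C−M) with t = 2, so MZ:ZC = t:(1−t) = 2:-1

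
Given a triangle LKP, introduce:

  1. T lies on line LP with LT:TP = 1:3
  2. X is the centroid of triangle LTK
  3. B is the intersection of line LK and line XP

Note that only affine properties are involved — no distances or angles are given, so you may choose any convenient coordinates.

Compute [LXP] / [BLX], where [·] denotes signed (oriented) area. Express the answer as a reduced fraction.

Work in coordinates with L = (0, 0), K = (1, 0), P = (0, 1).
1. T lies on line LP with LT:TP = 1:3 ⇒ T = (0, 1/4)
2. X is the centroid of triangle LTK ⇒ X = (1/3, 1/12)
3. B is the intersection of line LK and line XP ⇒ B = (4/11, 0)
2·[LXP] = 1/3, 2·[BLX] = -1/33
[LXP]:[BLX] = 1/3:-1/33 = -11

[LXP]:[BLX] = -11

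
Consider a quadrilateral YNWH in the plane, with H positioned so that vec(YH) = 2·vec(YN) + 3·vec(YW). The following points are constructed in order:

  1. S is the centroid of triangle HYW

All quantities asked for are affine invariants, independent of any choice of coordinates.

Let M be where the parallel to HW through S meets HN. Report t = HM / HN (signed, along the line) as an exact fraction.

Set Y = (0, 0), N = (1, 0), W = (0, 1), H = (2, 3); any affine frame gives the same invariant.
1. S is the centroid of triangle HYW ⇒ S = (2/3, 4/3)
through S parallel to HW: direction (-2, -2); meets HN at M = (11/6, 5/2)
M = H + t·(N−H) with t = 1/6

t = 1/6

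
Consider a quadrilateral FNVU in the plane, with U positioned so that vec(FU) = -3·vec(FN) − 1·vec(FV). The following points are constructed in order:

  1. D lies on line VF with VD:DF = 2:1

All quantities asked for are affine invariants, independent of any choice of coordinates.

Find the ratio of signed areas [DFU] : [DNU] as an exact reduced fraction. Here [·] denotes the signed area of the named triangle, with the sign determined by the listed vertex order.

[DFU]:[DNU] = 3/7

Choose coordinates F = (0, 0), N = (1, 0), V = (0, 1), U = (-3, -1).
1. D lies on line VF with VD:DF = 2:1 ⇒ D = (0, 1/3)
2·[DFU] = -1, 2·[DNU] = -7/3
[DFU]:[DNU] = -1:-7/3 = 3/7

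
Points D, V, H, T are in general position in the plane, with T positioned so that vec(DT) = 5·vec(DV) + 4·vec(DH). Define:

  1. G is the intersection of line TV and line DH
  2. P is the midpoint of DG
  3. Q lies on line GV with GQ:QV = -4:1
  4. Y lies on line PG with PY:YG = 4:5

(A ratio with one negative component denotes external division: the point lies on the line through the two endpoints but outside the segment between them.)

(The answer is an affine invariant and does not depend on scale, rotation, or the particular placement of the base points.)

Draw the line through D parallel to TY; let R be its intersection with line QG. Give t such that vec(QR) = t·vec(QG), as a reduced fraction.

t = -25/2

Choose coordinates D = (0, 0), V = (1, 0), H = (0, 1), T = (5, 4).
1. G is the intersection of line TV and line DH ⇒ G = (0, -1)
2. P is the midpoint of DG ⇒ P = (0, -1/2)
3. Q lies on line GV with GQ:QV = -4:1 ⇒ Q = (4/3, 1/3)
4. Y lies on line PG with PY:YG = 4:5 ⇒ Y = (0, -13/18)
through D parallel to TY: direction (-5, -85/18); meets QG at R = (18, 17)
R = Q + t·(G−Q) with t = -25/2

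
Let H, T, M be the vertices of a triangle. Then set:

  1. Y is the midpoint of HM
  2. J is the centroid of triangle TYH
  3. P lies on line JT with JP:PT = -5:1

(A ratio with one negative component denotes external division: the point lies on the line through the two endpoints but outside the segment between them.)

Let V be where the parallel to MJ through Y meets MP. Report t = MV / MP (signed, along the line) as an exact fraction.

Set H = (0, 0), T = (1, 0), M = (0, 1); any affine frame gives the same invariant.
1. Y is the midpoint of HM ⇒ Y = (0, 1/2)
2. J is the centroid of triangle TYH ⇒ J = (1/3, 1/6)
3. P lies on line JT with JP:PT = -5:1 ⇒ P = (7/6, -1/24)
through Y parallel to MJ: direction (1/3, -5/6); meets MP at V = (-14/45, 23/18)
V = M + t·(P−M) with t = -4/15

t = -4/15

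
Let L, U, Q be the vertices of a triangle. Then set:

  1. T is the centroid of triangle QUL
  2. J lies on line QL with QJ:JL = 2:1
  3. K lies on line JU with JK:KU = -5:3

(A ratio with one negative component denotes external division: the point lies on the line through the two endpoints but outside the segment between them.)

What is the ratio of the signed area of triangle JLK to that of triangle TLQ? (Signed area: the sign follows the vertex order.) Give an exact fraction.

[JLK]:[TLQ] = -5/2

Set L = (0, 0), U = (1, 0), Q = (0, 1); any affine frame gives the same invariant.
1. T is the centroid of triangle QUL ⇒ T = (1/3, 1/3)
2. J lies on line QL with QJ:JL = 2:1 ⇒ J = (0, 1/3)
3. K lies on line JU with JK:KU = -5:3 ⇒ K = (5/2, -1/2)
2·[JLK] = 5/6, 2·[TLQ] = -1/3
[JLK]:[TLQ] = 5/6:-1/3 = -5/2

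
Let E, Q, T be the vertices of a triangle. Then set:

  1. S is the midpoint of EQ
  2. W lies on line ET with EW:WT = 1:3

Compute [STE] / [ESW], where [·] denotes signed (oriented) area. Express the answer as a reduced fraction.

Set E = (0, 0), Q = (1, 0), T = (0, 1); any affine frame gives the same invariant.
1. S is the midpoint of EQ ⇒ S = (1/2, 0)
2. W lies on line ET with EW:WT = 1:3 ⇒ W = (0, 1/4)
2·[STE] = 1/2, 2·[ESW] = 1/8
[STE]:[ESW] = 1/2:1/8 = 4

[STE]:[ESW] = 4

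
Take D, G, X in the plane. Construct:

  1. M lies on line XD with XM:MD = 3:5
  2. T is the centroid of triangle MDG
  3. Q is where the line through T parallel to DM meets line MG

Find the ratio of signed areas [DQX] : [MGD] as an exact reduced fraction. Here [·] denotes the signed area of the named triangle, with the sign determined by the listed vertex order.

[DQX]:[MGD] = -8/15

Work in coordinates with D = (0, 0), G = (1, 0), X = (0, 1).
1. M lies on line XD with XM:MD = 3:5 ⇒ M = (0, 5/8)
2. T is the centroid of triangle MDG ⇒ T = (1/3, 5/24)
3. Q is where the line through T parallel to DM meets line MG ⇒ Q = (1/3, 5/12)
2·[DQX] = 1/3, 2·[MGD] = -5/8
[DQX]:[MGD] = 1/3:-5/8 = -8/15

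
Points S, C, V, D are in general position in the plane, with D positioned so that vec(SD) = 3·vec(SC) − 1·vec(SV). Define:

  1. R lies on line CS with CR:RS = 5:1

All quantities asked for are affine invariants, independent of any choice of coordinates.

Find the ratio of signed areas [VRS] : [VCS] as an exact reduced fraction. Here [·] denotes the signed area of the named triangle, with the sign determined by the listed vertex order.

Assign S = (0, 0), C = (1, 0), V = (0, 1), D = (3, -1) — the answer is frame-independent, so this choice is without loss of generality.
1. R lies on line CS with CR:RS = 5:1 ⇒ R = (1/6, 0)
2·[VRS] = -1/6, 2·[VCS] = -1
[VRS]:[VCS] = -1/6:-1 = 1/6

[VRS]:[VCS] = 1/6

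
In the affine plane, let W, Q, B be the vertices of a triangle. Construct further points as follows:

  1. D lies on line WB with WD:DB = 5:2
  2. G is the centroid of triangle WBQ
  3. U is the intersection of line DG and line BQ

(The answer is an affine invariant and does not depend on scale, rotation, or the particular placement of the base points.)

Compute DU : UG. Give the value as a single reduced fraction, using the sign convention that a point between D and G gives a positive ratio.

DU:UG = -6/7

Work in coordinates with W = (0, 0), Q = (1, 0), B = (0, 1).
1. D lies on line WB with WD:DB = 5:2 ⇒ D = (0, 5/7)
2. G is the centroid of triangle WBQ ⇒ G = (1/3, 1/3)
3. U is the intersection of line DG and line BQ ⇒ U = (-2, 3)
U = D + t·(G−D) with t = -6, so DU:UG = t:(1−t) = -6:7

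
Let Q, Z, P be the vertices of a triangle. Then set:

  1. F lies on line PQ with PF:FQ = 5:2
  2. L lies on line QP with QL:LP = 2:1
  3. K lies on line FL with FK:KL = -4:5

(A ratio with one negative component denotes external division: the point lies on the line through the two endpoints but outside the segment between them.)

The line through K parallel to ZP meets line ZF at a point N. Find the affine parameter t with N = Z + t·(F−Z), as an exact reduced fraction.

t = 47/15

Choose coordinates Q = (0, 0), Z = (1, 0), P = (0, 1).
1. F lies on line PQ with PF:FQ = 5:2 ⇒ F = (0, 2/7)
2. L lies on line QP with QL:LP = 2:1 ⇒ L = (0, 2/3)
3. K lies on line FL with FK:KL = -4:5 ⇒ K = (0, -26/21)
through K parallel to ZP: direction (-1, 1); meets ZF at N = (-32/15, 94/105)
N = Z + t·(F−Z) with t = 47/15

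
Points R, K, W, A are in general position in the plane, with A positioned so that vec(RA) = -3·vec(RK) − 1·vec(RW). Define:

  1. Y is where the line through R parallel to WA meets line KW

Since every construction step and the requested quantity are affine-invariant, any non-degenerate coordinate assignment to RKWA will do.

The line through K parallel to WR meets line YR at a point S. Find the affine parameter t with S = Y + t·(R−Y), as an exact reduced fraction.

Choose coordinates R = (0, 0), K = (1, 0), W = (0, 1), A = (-3, -1).
1. Y is where the line through R parallel to WA meets line KW ⇒ Y = (3/5, 2/5)
through K parallel to WR: direction (0, -1); meets YR at S = (1, 2/3)
S = Y + t·(R−Y) with t = -2/3

t = -2/3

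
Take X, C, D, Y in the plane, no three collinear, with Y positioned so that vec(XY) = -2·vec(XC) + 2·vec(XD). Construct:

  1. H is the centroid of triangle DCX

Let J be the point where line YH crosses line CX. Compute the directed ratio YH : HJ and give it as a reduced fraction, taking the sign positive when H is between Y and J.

YH:HJ = 5

Choose coordinates X = (0, 0), C = (1, 0), D = (0, 1), Y = (-2, 2).
1. H is the centroid of triangle DCX ⇒ H = (1/3, 1/3)
line YH meets CX at J = (4/5, 0)
H = Y + t·(J−Y) with t = 5/6, so YH:HJ = 5/6:1/6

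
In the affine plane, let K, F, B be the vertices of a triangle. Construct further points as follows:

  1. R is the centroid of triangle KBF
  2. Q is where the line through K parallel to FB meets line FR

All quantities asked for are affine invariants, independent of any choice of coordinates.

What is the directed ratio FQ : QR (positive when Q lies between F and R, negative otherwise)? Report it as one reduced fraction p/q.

Assign K = (0, 0), F = (1, 0), B = (0, 1) — the answer is frame-independent, so this choice is without loss of generality.
1. R is the centroid of triangle KBF ⇒ R = (1/3, 1/3)
2. Q is where the line through K parallel to FB meets line FR ⇒ Q = (-1, 1)
Q = F + t·(R−F) with t = 3, so FQ:QR = t:(1−t) = 3:-2

FQ:QR = -3/2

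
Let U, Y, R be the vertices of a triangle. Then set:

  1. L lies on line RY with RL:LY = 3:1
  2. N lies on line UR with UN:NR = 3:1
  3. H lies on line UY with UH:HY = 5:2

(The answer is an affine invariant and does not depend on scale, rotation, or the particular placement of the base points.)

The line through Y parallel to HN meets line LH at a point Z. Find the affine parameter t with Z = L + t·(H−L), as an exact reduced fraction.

t = -1/23

Assign U = (0, 0), Y = (1, 0), R = (0, 1) — the answer is frame-independent, so this choice is without loss of generality.
1. L lies on line RY with RL:LY = 3:1 ⇒ L = (3/4, 1/4)
2. N lies on line UR with UN:NR = 3:1 ⇒ N = (0, 3/4)
3. H lies on line UY with UH:HY = 5:2 ⇒ H = (5/7, 0)
through Y parallel to HN: direction (-5/7, 3/4); meets LH at Z = (121/161, 6/23)
Z = L + t·(H−L) with t = -1/23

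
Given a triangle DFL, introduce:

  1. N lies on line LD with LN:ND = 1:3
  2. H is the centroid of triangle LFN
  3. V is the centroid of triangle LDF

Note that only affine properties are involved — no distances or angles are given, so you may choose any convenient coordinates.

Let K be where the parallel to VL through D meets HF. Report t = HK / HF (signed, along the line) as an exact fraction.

t = -5/3

Assign D = (0, 0), F = (1, 0), L = (0, 1) — the answer is frame-independent, so this choice is without loss of generality.
1. N lies on line LD with LN:ND = 1:3 ⇒ N = (0, 3/4)
2. H is the centroid of triangle LFN ⇒ H = (1/3, 7/12)
3. V is the centroid of triangle LDF ⇒ V = (1/3, 1/3)
through D parallel to VL: direction (-1/3, 2/3); meets HF at K = (-7/9, 14/9)
K = H + t·(F−H) with t = -5/3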